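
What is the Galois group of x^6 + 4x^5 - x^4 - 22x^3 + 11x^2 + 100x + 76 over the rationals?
(C_3 x C_3) : C_4 (also written G36+)

The polynomial f is an irreducible sextic over Q, so G = Gal(f/Q) is one of the 16 transitive subgroups 6T1, ..., 6T16 of S_6. The discriminant of f is 90962560000 = 301600^2, a perfect square, so G is contained in A_6. The transitive groups of degree 6 contained in A_6 are: A_4 (6T4, order 12), S_4 (6T7, order 24), (C_3 x C_3) : C_4 (6T10, order 36), PSL(2,5) (6T12, order 60), A_6 (6T15, order 360). By Dedekind's theorem, for a prime p not dividing disc(f) the degrees of the irreducible factors of f mod p form the cycle type of an element of G. Factoring f modulo the 19 such primes p <= 83 (skipping 2, 5, 13, 29, which divide the discriminant), each new pattern first appears at: mod 3: f = (x^2 + 1)(x^4 + x^3 + x^2 + x + 1), pattern 4+2; mod 11: f = (x^3 + 5x^2 + 10x + 5)(x^3 + 10x^2 + 5x + 2), pattern 3+3; mod 19: f = (x)(x + 16)(x^2 + 3x + 14)(x^2 + 4x + 13), pattern 2+2+1+1; mod 61: f = (x + 15)(x + 25)(x + 32)(x^3 + 54x^2 + 7x + 35), pattern 3+1+1+1. No other pattern occurs in this range, so the set of observed cycle types is {4+2, 3+3, 2+2+1+1, 3+1+1+1}. The candidates containing elements of all these cycle types are (C_3 x C_3) : C_4 (6T10) of order 36, A_6 (6T15) of order 360; the others are excluded. The observed types are precisely the cycle types that occur in (C_3 x C_3) : C_4 (6T10) (apart from the identity). Each of the other remaining candidates has further cycle types, and by the Chebotarev density theorem the matching factorization patterns would occur for a proportion of primes equal to their share of the group: A_6 (6T15) additionally contains elements of type 5+1 (144 of its 360 elements, about 40% of primes). None of the 19 primes tested shows any such pattern (for each of these groups the chance of that is below 10^-4), which rules them out. Hence G = (C_3 x C_3) : C_4 (6T10), of order 36.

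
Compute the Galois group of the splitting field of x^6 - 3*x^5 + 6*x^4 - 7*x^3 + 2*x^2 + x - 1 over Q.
The polynomial f is an irreducible sextic over Q, so G = Gal(f/Q) is one of the 16 transitive subgroups 6T1, ..., 6T16 of S_6. The discriminant of f is 810448, which is not a perfect square, so G is not contained in A_6. The transitive groups of degree 6 not contained in A_6 are: C_6 (6T1, order 6), S_3 (6T2, order 6), D_6 (6T3, order 12), C_3 x S_3 (6T5, order 18), A_4 x C_2 (6T6, order 24), S_4 (6T8, order 24), S_3 x S_3 (6T9, order 36), S_4 x C_2 (6T11, order 48), (S_3 x S_3) : C_2 (6T13, order 72), PGL(2,5) (6T14, order 120), S_6 (6T16, order 720). By Dedekind's theorem, for a prime p not dividing disc(f) the degrees of the irreducible factors of f mod p form the cycle type of an element of G. Factoring f modulo the 22 such primes p <= 89 (skipping 2, 37, which divide the discriminant), each new pattern first appears at: mod 3: f = (x^3 + x^2 + x + 2)(x^3 + 2x^2 + 1), pattern 3+3; mod 5: f = (x^2 + 3)(x^2 + 3x + 4)(x^2 + 4x + 2), pattern 2+2+2; mod 17: f = (x + 1)(x + 15)(x^4 + 15x^3 + 6x^2 + 12x + 9), pattern 4+1+1; mod 67: f = (x + 4)(x + 62)(x^2 + 66x + 40)(x^2 + 66x + 50), pattern 2+2+1+1. No other pattern occurs in this range, so the set of observed cycle types is {3+3, 2+2+2, 4+1+1, 2+2+1+1}. The candidates containing elements of all these cycle types are S_4 (6T8) of order 24, S_4 x C_2 (6T11) of order 48, PGL(2,5) (6T14) of order 120, S_6 (6T16) of order 720; the others are excluded. The observed types are precisely the cycle types that occur in S_4 (6T8) (apart from the identity). Each of the other remaining candidates has further cycle types, and by the Chebotarev density theorem the matching factorization patterns would occur for a proportion of primes equal to their share of the group: S_4 x C_2 (6T11) additionally contains elements of type 6, 4+2, 2+1+1+1+1 (17 of its 48 elements, about 35% of primes); PGL(2,5) (6T14) additionally contains elements of type 6, 5+1 (44 of its 120 elements, about 37% of primes); S_6 (6T16) additionally contains elements of type 6, 5+1, 4+2, 3+2+1, 3+1+1+1, 2+1+1+1+1 (529 of its 720 elements, about 73% of primes). None of the 22 primes tested shows any such pattern (for each of these groups the chance of that is below 10^-4), which rules them out. Hence G = S_4 (6T8), of order 24.

S_4 (also written S4-)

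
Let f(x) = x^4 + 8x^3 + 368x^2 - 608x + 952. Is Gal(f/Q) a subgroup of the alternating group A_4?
The polynomial is irreducible of degree 4 over Q. Its discriminant is 236626263539712, which is not a perfect square. A Galois group lies in the alternating group exactly when the discriminant is a square in Q, so the Galois group (C_4) is not contained in A_4.

No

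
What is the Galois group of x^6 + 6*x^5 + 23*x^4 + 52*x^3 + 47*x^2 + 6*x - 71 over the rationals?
A_4 (also written A4)

The polynomial f is an irreducible sextic over Q, so G = Gal(f/Q) is one of the 16 transitive subgroups 6T1, ..., 6T16 of S_6. The discriminant of f is 164995463643136 = 12845056^2, a perfect square, so G is contained in A_6. The transitive groups of degree 6 contained in A_6 are: A_4 (6T4, order 12), S_4 (6T7, order 24), (C_3 x C_3) : C_4 (6T10, order 36), PSL(2,5) (6T12, order 60), A_6 (6T15, order 360). By Dedekind's theorem, for a prime p not dividing disc(f) the degrees of the irreducible factors of f mod p form the cycle type of an element of G. Factoring f modulo the 33 such primes p <= 149 (skipping 2, 7, which divide the discriminant), each new pattern first appears at: mod 3: f = (x^3 + x^2 + 2x + 1)(x^3 + 2x^2 + x + 1), pattern 3+3; mod 13: f = (x + 5)(x + 10)(x^2 + 2x + 6)(x^2 + 2x + 7), pattern 2+2+1+1. No other pattern occurs in this range, so the set of observed cycle types is {3+3, 2+2+1+1}. The candidates containing elements of all these cycle types are A_4 (6T4) of order 12, S_4 (6T7) of order 24, (C_3 x C_3) : C_4 (6T10) of order 36, PSL(2,5) (6T12) of order 60, A_6 (6T15) of order 360; the others are excluded. The observed types are precisely the cycle types that occur in A_4 (6T4) (apart from the identity). Each of the other remaining candidates has further cycle types, and by the Chebotarev density theorem the matching factorization patterns would occur for a proportion of primes equal to their share of the group: S_4 (6T7) additionally contains elements of type 4+2 (6 of its 24 elements, about 25% of primes); (C_3 x C_3) : C_4 (6T10) additionally contains elements of type 4+2, 3+1+1+1 (22 of its 36 elements, about 61% of primes); PSL(2,5) (6T12) additionally contains elements of type 5+1 (24 of its 60 elements, about 40% of primes); A_6 (6T15) additionally contains elements of type 5+1, 4+2, 3+1+1+1 (274 of its 360 elements, about 76% of primes). None of the 33 primes tested shows any such pattern (for each of these groups the chance of that is below 10^-4), which rules them out. Hence G = A_4 (6T4), of order 12.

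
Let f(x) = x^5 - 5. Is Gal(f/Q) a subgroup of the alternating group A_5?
The polynomial is irreducible of degree 5 over Q. Its discriminant is 1953125, which is not a perfect square. A Galois group lies in the alternating group exactly when the discriminant is a square in Q, so the Galois group (F_20) is not contained in A_5.

No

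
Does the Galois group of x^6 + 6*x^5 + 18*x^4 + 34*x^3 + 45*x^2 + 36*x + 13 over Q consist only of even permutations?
No

The polynomial is irreducible of degree 6 over Q. Its discriminant is -16003008, which is not a perfect square. A Galois group lies in the alternating group exactly when the discriminant is a square in Q, so the Galois group (PGL(2,5)) is not contained in A_6.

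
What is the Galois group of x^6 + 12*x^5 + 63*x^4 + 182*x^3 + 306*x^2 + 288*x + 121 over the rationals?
PGL(2,5)

The polynomial f is an irreducible sextic over Q, so G = Gal(f/Q) is one of the 16 transitive subgroups 6T1, ..., 6T16 of S_6. The discriminant of f is -16003008, which is not a perfect square, so G is not contained in A_6. The transitive groups of degree 6 not contained in A_6 are: C_6 (6T1, order 6), S_3 (6T2, order 6), D_6 (6T3, order 12), C_3 x S_3 (6T5, order 18), A_4 x C_2 (6T6, order 24), S_4 (6T8, order 24), S_3 x S_3 (6T9, order 36), S_4 x C_2 (6T11, order 48), (S_3 x S_3) : C_2 (6T13, order 72), PGL(2,5) (6T14, order 120), S_6 (6T16, order 720). By Dedekind's theorem, for a prime p not dividing disc(f) the degrees of the irreducible factors of f mod p form the cycle type of an element of G. Factoring f modulo the 21 such primes p <= 89 (skipping 2, 3, 7, which divide the discriminant), each new pattern first appears at: mod 5: f = (x^6 + 2x^5 + 3x^4 + 2x^3 + x^2 + 3x + 1), pattern 6; mod 11: f = (x)(x^5 + x^4 + 8x^3 + 6x^2 + 9x + 2), pattern 5+1; mod 13: f = (x + 3)(x + 7)(x^4 + 2x^3 + 9x^2 + 11x + 7), pattern 4+1+1; mod 23: f = (x + 5)(x + 9)(x^2 + 9x + 16)(x^2 + 12x + 14), pattern 2+2+1+1; mod 43: f = (x^3 + 25x^2 + 24x + 21)(x^3 + 30x^2 + 20x + 16), pattern 3+3; mod 61: f = (x^2 + 36x + 40)(x^2 + 47x + 41)(x^2 + 51x + 35), pattern 2+2+2. No other pattern occurs in this range, so the set of observed cycle types is {6, 5+1, 4+1+1, 2+2+1+1, 3+3, 2+2+2}. The candidates containing elements of all these cycle types are PGL(2,5) (6T14) of order 120, S_6 (6T16) of order 720; the others are excluded. The observed types are precisely the cycle types that occur in PGL(2,5) (6T14) (apart from the identity). Each of the other remaining candidates has further cycle types, and by the Chebotarev density theorem the matching factorization patterns would occur for a proportion of primes equal to their share of the group: S_6 (6T16) additionally contains elements of type 4+2, 3+2+1, 3+1+1+1, 2+1+1+1+1 (265 of its 720 elements, about 37% of primes). None of the 21 primes tested shows any such pattern (for each of these groups the chance of that is below 10^-4), which rules them out. Hence G = PGL(2,5) (6T14), of order 120.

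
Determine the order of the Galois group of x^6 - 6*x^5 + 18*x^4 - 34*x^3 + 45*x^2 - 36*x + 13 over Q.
120

The degree of the splitting field over Q equals the order of the Galois group, so first determine the group. The polynomial f is an irreducible sextic over Q, so G = Gal(f/Q) is one of the 16 transitive subgroups 6T1, ..., 6T16 of S_6. The discriminant of f is -16003008, which is not a perfect square, so G is not contained in A_6. The transitive groups of degree 6 not contained in A_6 are: C_6 (6T1, order 6), S_3 (6T2, order 6), D_6 (6T3, order 12), C_3 x S_3 (6T5, order 18), A_4 x C_2 (6T6, order 24), S_4 (6T8, order 24), S_3 x S_3 (6T9, order 36), S_4 x C_2 (6T11, order 48), (S_3 x S_3) : C_2 (6T13, order 72), PGL(2,5) (6T14, order 120), S_6 (6T16, order 720). By Dedekind's theorem, for a prime p not dividing disc(f) the degrees of the irreducible factors of f mod p form the cycle type of an element of G. Factoring f modulo the 21 such primes p <= 89 (skipping 2, 3, 7, which divide the discriminant), each new pattern first appears at: mod 5: f = (x^6 + 4x^5 + 3x^4 + x^3 + 4x + 3), pattern 6; mod 11: f = (x + 8)(x^5 + 8x^4 + 9x^3 + 4x^2 + 2x + 3), pattern 5+1; mod 13: f = (x)(x + 4)(x^4 + 3x^3 + 6x^2 + 7x + 4), pattern 4+1+1; mod 23: f = (x + 2)(x + 6)(x^2 + 3x + 21)(x^2 + 6x + 10), pattern 2+2+1+1; mod 43: f = (x^3 + 16x^2 + 30x + 18)(x^3 + 21x^2 + 39x + 27), pattern 3+3; mod 61: f = (x^2 + 30x + 2)(x^2 + 41x + 31)(x^2 + 45x + 13), pattern 2+2+2. No other pattern occurs in this range, so the set of observed cycle types is {6, 5+1, 4+1+1, 2+2+1+1, 3+3, 2+2+2}. The candidates containing elements of all these cycle types are PGL(2,5) (6T14) of order 120, S_6 (6T16) of order 720; the others are excluded. The observed types are precisely the cycle types that occur in PGL(2,5) (6T14) (apart from the identity). Each of the other remaining candidates has further cycle types, and by the Chebotarev density theorem the matching factorization patterns would occur for a proportion of primes equal to their share of the group: S_6 (6T16) additionally contains elements of type 4+2, 3+2+1, 3+1+1+1, 2+1+1+1+1 (265 of its 720 elements, about 37% of primes). None of the 21 primes tested shows any such pattern (for each of these groups the chance of that is below 10^-4), which rules them out. Hence G = PGL(2,5) (6T14), of order 120. The Galois group PGL(2,5) (6T14) has order 120, so the splitting field has degree 120 over Q.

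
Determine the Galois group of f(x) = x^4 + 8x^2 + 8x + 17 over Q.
The polynomial is an irreducible quartic over Q and its discriminant is 1016064 = 1008^2, a perfect square, so the Galois group is contained in A_4. The resolvent cubic y^3 - 8*y^2 - 68*y + 480 splits completely over Q, which gives the Klein four-group V_4.

V_4, the Klein four-group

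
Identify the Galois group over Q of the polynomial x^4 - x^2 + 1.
4T2: V_4

The polynomial is an irreducible quartic over Q and its discriminant is 144 = 12^2, a perfect square, so the Galois group is contained in A_4. The resolvent cubic y^3 + y^2 - 4*y - 4 splits completely over Q, which gives the Klein four-group V_4.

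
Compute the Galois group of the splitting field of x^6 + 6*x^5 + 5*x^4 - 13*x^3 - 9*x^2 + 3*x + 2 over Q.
PSL(2,5) (also written A5(6))

The polynomial f is an irreducible sextic over Q, so G = Gal(f/Q) is one of the 16 transitive subgroups 6T1, ..., 6T16 of S_6. The discriminant of f is 30991489 = 5567^2, a perfect square, so G is contained in A_6. The transitive groups of degree 6 contained in A_6 are: A_4 (6T4, order 12), S_4 (6T7, order 24), (C_3 x C_3) : C_4 (6T10, order 36), PSL(2,5) (6T12, order 60), A_6 (6T15, order 360). By Dedekind's theorem, for a prime p not dividing disc(f) the degrees of the irreducible factors of f mod p form the cycle type of an element of G. Factoring f modulo the 21 such primes p <= 79 (skipping 19, which divides the discriminant), each new pattern first appears at: mod 2: f = (x)(x^5 + x^3 + x^2 + x + 1), pattern 5+1; mod 7: f = (x^3 + x^2 + 3x + 1)(x^3 + 5x^2 + 4x + 2), pattern 3+3; mod 61: f = (x + 3)(x + 25)(x^2 + 48x + 25)(x^2 + 52x + 38), pattern 2+2+1+1. No other pattern occurs in this range, so the set of observed cycle types is {5+1, 3+3, 2+2+1+1}. The candidates containing elements of all these cycle types are PSL(2,5) (6T12) of order 60, A_6 (6T15) of order 360; the others are excluded. The observed types are precisely the cycle types that occur in PSL(2,5) (6T12) (apart from the identity). Each of the other remaining candidates has further cycle types, and by the Chebotarev density theorem the matching factorization patterns would occur for a proportion of primes equal to their share of the group: A_6 (6T15) additionally contains elements of type 4+2, 3+1+1+1 (130 of its 360 elements, about 36% of primes). None of the 21 primes tested shows any such pattern (for each of these groups the chance of that is below 10^-4), which rules them out. Hence G = PSL(2,5) (6T12), of order 60.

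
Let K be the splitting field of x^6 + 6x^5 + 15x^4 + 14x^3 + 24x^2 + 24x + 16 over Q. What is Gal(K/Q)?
S_3 (also written S3)

The polynomial f is an irreducible sextic over Q, so G = Gal(f/Q) is one of the 16 transitive subgroups 6T1, ..., 6T16 of S_6. The discriminant of f is -1160950579200, which is not a perfect square, so G is not contained in A_6. The transitive groups of degree 6 not contained in A_6 are: C_6 (6T1, order 6), S_3 (6T2, order 6), D_6 (6T3, order 12), C_3 x S_3 (6T5, order 18), A_4 x C_2 (6T6, order 24), S_4 (6T8, order 24), S_3 x S_3 (6T9, order 36), S_4 x C_2 (6T11, order 48), (S_3 x S_3) : C_2 (6T13, order 72), PGL(2,5) (6T14, order 120), S_6 (6T16, order 720). By Dedekind's theorem, for a prime p not dividing disc(f) the degrees of the irreducible factors of f mod p form the cycle type of an element of G. Factoring f modulo the 23 such primes p <= 101 (skipping 2, 3, 5, which divide the discriminant), each new pattern first appears at: mod 7: f = (x^3 + 3x^2 + 2x + 2)(x^3 + 3x^2 + 4x + 1), pattern 3+3; mod 11: f = (x^2 + 4x + 8)(x^2 + 6x + 7)(x^2 + 7x + 5), pattern 2+2+2; mod 61: f = (x + 7)(x + 13)(x + 15)(x + 19)(x + 36)(x + 38), pattern 1+1+1+1+1+1. No other pattern occurs in this range, so the set of observed cycle types is {3+3, 2+2+2, 1+1+1+1+1+1}. The candidates containing elements of all these cycle types are C_6 (6T1) of order 6, S_3 (6T2) of order 6, D_6 (6T3) of order 12, C_3 x S_3 (6T5) of order 18, A_4 x C_2 (6T6) of order 24, S_4 (6T8) of order 24, S_3 x S_3 (6T9) of order 36, S_4 x C_2 (6T11) of order 48, (S_3 x S_3) : C_2 (6T13) of order 72, PGL(2,5) (6T14) of order 120, S_6 (6T16) of order 720; the others are excluded. The observed types are precisely the cycle types that occur in S_3 (6T2). Each of the other remaining candidates has further cycle types, and by the Chebotarev density theorem the matching factorization patterns would occur for a proportion of primes equal to their share of the group: C_6 (6T1) additionally contains elements of type 6 (2 of its 6 elements, about 33% of primes); D_6 (6T3) additionally contains elements of type 6, 2+2+1+1 (5 of its 12 elements, about 42% of primes); C_3 x S_3 (6T5) additionally contains elements of type 6, 3+1+1+1 (10 of its 18 elements, about 56% of primes); A_4 x C_2 (6T6) additionally contains elements of type 6, 2+2+1+1, 2+1+1+1+1 (14 of its 24 elements, about 58% of primes); S_4 (6T8) additionally contains elements of type 4+1+1, 2+2+1+1 (9 of its 24 elements, about 38% of primes); S_3 x S_3 (6T9) additionally contains elements of type 6, 3+1+1+1, 2+2+1+1 (25 of its 36 elements, about 69% of primes); S_4 x C_2 (6T11) additionally contains elements of type 6, 4+2, 4+1+1, 2+2+1+1, 2+1+1+1+1 (32 of its 48 elements, about 67% of primes); (S_3 x S_3) : C_2 (6T13) additionally contains elements of type 6, 4+2, 3+2+1, 3+1+1+1, 2+2+1+1, 2+1+1+1+1 (61 of its 72 elements, about 85% of primes); PGL(2,5) (6T14) additionally contains elements of type 6, 5+1, 4+1+1, 2+2+1+1 (89 of its 120 elements, about 74% of primes); S_6 (6T16) additionally contains elements of type 6, 5+1, 4+2, 4+1+1, 3+2+1, 3+1+1+1, 2+2+1+1, 2+1+1+1+1 (664 of its 720 elements, about 92% of primes). None of the 23 primes tested shows any such pattern (for each of these groups the chance of that is below 10^-4), which rules them out. Hence G = S_3 (6T2), of order 6.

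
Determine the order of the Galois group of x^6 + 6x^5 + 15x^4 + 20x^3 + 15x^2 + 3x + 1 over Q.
72

The degree of the splitting field over Q equals the order of the Galois group, so first determine the group. The polynomial f is an irreducible sextic over Q, so G = Gal(f/Q) is one of the 16 transitive subgroups 6T1, ..., 6T16 of S_6. The discriminant of f is -9059283, which is not a perfect square, so G is not contained in A_6. The transitive groups of degree 6 not contained in A_6 are: C_6 (6T1, order 6), S_3 (6T2, order 6), D_6 (6T3, order 12), C_3 x S_3 (6T5, order 18), A_4 x C_2 (6T6, order 24), S_4 (6T8, order 24), S_3 x S_3 (6T9, order 36), S_4 x C_2 (6T11, order 48), (S_3 x S_3) : C_2 (6T13, order 72), PGL(2,5) (6T14, order 120), S_6 (6T16, order 720). By Dedekind's theorem, for a prime p not dividing disc(f) the degrees of the irreducible factors of f mod p form the cycle type of an element of G. Factoring f modulo the 28 such primes p <= 127 (skipping 3, 17, 43, which divide the discriminant), each new pattern first appears at: mod 2: f = (x^6 + x^4 + x^2 + x + 1), pattern 6; mod 7: f = (x + 2)(x^2 + 6x + 4)(x^3 + 5x^2 + x + 1), pattern 3+2+1; mod 11: f = (x^2 + 1)(x^4 + 6x^3 + 3x^2 + 3x + 1), pattern 4+2; mod 13: f = (x + 4)(x + 9)(x^2 + x + 3)(x^2 + 5x + 10), pattern 2+2+1+1; mod 61: f = (x + 41)(x + 52)(x + 58)(x + 60)(x^2 + 39x + 27), pattern 2+1+1+1+1; mod 97: f = (x + 49)(x + 86)(x + 88)(x^3 + 74x^2 + 11x + 1), pattern 3+1+1+1; mod 113: f = (x^2 + 51x + 9)(x^2 + 70x + 61)(x^2 + 111x + 7), pattern 2+2+2; mod 127: f = (x^3 + 42x^2 + 60x + 1)(x^3 + 91x^2 + 70x + 1), pattern 3+3. No other pattern occurs in this range, so the set of observed cycle types is {6, 3+2+1, 4+2, 2+2+1+1, 2+1+1+1+1, 3+1+1+1, 2+2+2, 3+3}. The candidates containing elements of all these cycle types are (S_3 x S_3) : C_2 (6T13) of order 72, S_6 (6T16) of order 720; the others are excluded. The observed types are precisely the cycle types that occur in (S_3 x S_3) : C_2 (6T13) (apart from the identity). Each of the other remaining candidates has further cycle types, and by the Chebotarev density theorem the matching factorization patterns would occur for a proportion of primes equal to their share of the group: S_6 (6T16) additionally contains elements of type 5+1, 4+1+1 (234 of its 720 elements, about 32% of primes). None of the 28 primes tested shows any such pattern (for each of these groups the chance of that is below 10^-4), which rules them out. Hence G = (S_3 x S_3) : C_2 (6T13), of order 72. The Galois group (S_3 x S_3) : C_2 (6T13) has order 72, so the splitting field has degree 72 over Q.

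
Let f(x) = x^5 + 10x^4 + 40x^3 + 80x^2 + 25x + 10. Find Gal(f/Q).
A_5 (order 60)

The polynomial f is an irreducible quintic over Q, so G = Gal(f/Q) is a transitive subgroup of S_5: one of C_5 (5T1, order 5), D_5 (5T2, order 10), F_20 (5T3, order 20), A_5 (5T4, order 60) or S_5 (5T5, order 120). The discriminant of f is 58564000000 = 242000^2, a perfect square, so G is contained in A_5. The transitive groups of degree 5 contained in A_5 are: C_5 (5T1, order 5), D_5 (5T2, order 10), A_5 (5T4, order 60). By Dedekind's theorem, for a prime p not dividing disc(f) the degrees of the irreducible factors of f mod p form the cycle type of an element of G. Factoring f modulo the 3 such primes p <= 13 (skipping 2, 5, 11, which divide the discriminant), each new pattern first appears at: mod 3: f = (x^5 + x^4 + x^3 + 2x^2 + x + 1), pattern 5; mod 13: f = (x + 8)(x + 10)(x^3 + 5x^2 + 5), pattern 3+1+1. No other pattern occurs in this range, so the set of observed cycle types is {5, 3+1+1}. Among the candidates above, the only group containing elements of all these cycle types is A_5 (5T4) — each of C_5 (5T1), D_5 (5T2) lacks at least one of them. Hence G = A_5 (5T4), of order 60.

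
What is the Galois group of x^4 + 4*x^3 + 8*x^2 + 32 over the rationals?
The polynomial is an irreducible quartic over Q and its discriminant is 12845056 = 3584^2, a perfect square, so the Galois group is contained in A_4. The resolvent cubic y^3 - 8*y^2 - 128*y + 512 is irreducible over Q. An irreducible resolvent with square discriminant gives A_4.

A_4 (also written A4)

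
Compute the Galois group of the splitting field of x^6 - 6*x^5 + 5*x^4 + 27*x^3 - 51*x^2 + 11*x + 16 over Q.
PSL(2,5), A_5 acting on 6 points

The polynomial f is an irreducible sextic over Q, so G = Gal(f/Q) is one of the 16 transitive subgroups 6T1, ..., 6T16 of S_6. The discriminant of f is 30991489 = 5567^2, a perfect square, so G is contained in A_6. The transitive groups of degree 6 contained in A_6 are: A_4 (6T4, order 12), S_4 (6T7, order 24), (C_3 x C_3) : C_4 (6T10, order 36), PSL(2,5) (6T12, order 60), A_6 (6T15, order 360). By Dedekind's theorem, for a prime p not dividing disc(f) the degrees of the irreducible factors of f mod p form the cycle type of an element of G. Factoring f modulo the 21 such primes p <= 79 (skipping 19, which divides the discriminant), each new pattern first appears at: mod 2: f = (x)(x^5 + x^3 + x^2 + x + 1), pattern 5+1; mod 7: f = (x^3 + 2x^2 + 4x + 5)(x^3 + 6x^2 + 3x + 6), pattern 3+3; mod 61: f = (x + 1)(x + 23)(x^2 + 44x + 55)(x^2 + 48x + 60), pattern 2+2+1+1. No other pattern occurs in this range, so the set of observed cycle types is {5+1, 3+3, 2+2+1+1}. The candidates containing elements of all these cycle types are PSL(2,5) (6T12) of order 60, A_6 (6T15) of order 360; the others are excluded. The observed types are precisely the cycle types that occur in PSL(2,5) (6T12) (apart from the identity). Each of the other remaining candidates has further cycle types, and by the Chebotarev density theorem the matching factorization patterns would occur for a proportion of primes equal to their share of the group: A_6 (6T15) additionally contains elements of type 4+2, 3+1+1+1 (130 of its 360 elements, about 36% of primes). None of the 21 primes tested shows any such pattern (for each of these groups the chance of that is below 10^-4), which rules them out. Hence G = PSL(2,5) (6T12), of order 60.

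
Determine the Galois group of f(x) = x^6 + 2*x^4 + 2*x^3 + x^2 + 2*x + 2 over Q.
(S_3 x S_3) : C_2 (order 72)

The polynomial f is an irreducible sextic over Q, so G = Gal(f/Q) is one of the 16 transitive subgroups 6T1, ..., 6T16 of S_6. The discriminant of f is -187648, which is not a perfect square, so G is not contained in A_6. The transitive groups of degree 6 not contained in A_6 are: C_6 (6T1, order 6), S_3 (6T2, order 6), D_6 (6T3, order 12), C_3 x S_3 (6T5, order 18), A_4 x C_2 (6T6, order 24), S_4 (6T8, order 24), S_3 x S_3 (6T9, order 36), S_4 x C_2 (6T11, order 48), (S_3 x S_3) : C_2 (6T13, order 72), PGL(2,5) (6T14, order 120), S_6 (6T16, order 720). By Dedekind's theorem, for a prime p not dividing disc(f) the degrees of the irreducible factors of f mod p form the cycle type of an element of G. Factoring f modulo the 29 such primes p <= 113 (skipping 2, which divides the discriminant), each new pattern first appears at: mod 3: f = (x^6 + 2x^4 + 2x^3 + x^2 + 2x + 2), pattern 6; mod 5: f = (x + 4)(x^2 + x + 2)(x^3 + x + 4), pattern 3+2+1; mod 7: f = (x^2 + 6x + 6)(x^4 + x^3 + 4x^2 + 5), pattern 4+2; mod 17: f = (x^3 + x + 5)(x^3 + x + 14), pattern 3+3; mod 19: f = (x^2 + 10x + 7)(x^2 + 12x + 5)(x^2 + 16x + 12), pattern 2+2+2; mod 37: f = (x + 21)(x + 34)(x^2 + 3x + 10)(x^2 + 16x + 35), pattern 2+2+1+1; mod 41: f = (x + 2)(x + 17)(x + 22)(x^3 + x + 33), pattern 3+1+1+1; mod 113: f = (x + 11)(x + 21)(x + 23)(x + 79)(x^2 + 92x + 103), pattern 2+1+1+1+1. No other pattern occurs in this range, so the set of observed cycle types is {6, 3+2+1, 4+2, 3+3, 2+2+2, 2+2+1+1, 3+1+1+1, 2+1+1+1+1}. The candidates containing elements of all these cycle types are (S_3 x S_3) : C_2 (6T13) of order 72, S_6 (6T16) of order 720; the others are excluded. The observed types are precisely the cycle types that occur in (S_3 x S_3) : C_2 (6T13) (apart from the identity). Each of the other remaining candidates has further cycle types, and by the Chebotarev density theorem the matching factorization patterns would occur for a proportion of primes equal to their share of the group: S_6 (6T16) additionally contains elements of type 5+1, 4+1+1 (234 of its 720 elements, about 32% of primes). None of the 29 primes tested shows any such pattern (for each of these groups the chance of that is below 10^-4), which rules them out. Hence G = (S_3 x S_3) : C_2 (6T13), of order 72.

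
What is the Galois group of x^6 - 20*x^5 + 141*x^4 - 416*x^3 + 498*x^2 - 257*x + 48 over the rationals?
The polynomial f is an irreducible sextic over Q, so G = Gal(f/Q) is one of the 16 transitive subgroups 6T1, ..., 6T16 of S_6. The discriminant of f is 30991489 = 5567^2, a perfect square, so G is contained in A_6. The transitive groups of degree 6 contained in A_6 are: A_4 (6T4, order 12), S_4 (6T7, order 24), (C_3 x C_3) : C_4 (6T10, order 36), PSL(2,5) (6T12, order 60), A_6 (6T15, order 360). By Dedekind's theorem, for a prime p not dividing disc(f) the degrees of the irreducible factors of f mod p form the cycle type of an element of G. Factoring f modulo the 21 such primes p <= 79 (skipping 19, which divides the discriminant), each new pattern first appears at: mod 2: f = (x)(x^5 + x^3 + 1), pattern 5+1; mod 7: f = (x^3 + 2x^2 + 3)(x^3 + 6x^2 + 3x + 2), pattern 3+3; mod 61: f = (x + 58)(x + 59)(x^2 + 21x + 10)(x^2 + 25x + 13), pattern 2+2+1+1. No other pattern occurs in this range, so the set of observed cycle types is {5+1, 3+3, 2+2+1+1}. The candidates containing elements of all these cycle types are PSL(2,5) (6T12) of order 60, A_6 (6T15) of order 360; the others are excluded. The observed types are precisely the cycle types that occur in PSL(2,5) (6T12) (apart from the identity). Each of the other remaining candidates has further cycle types, and by the Chebotarev density theorem the matching factorization patterns would occur for a proportion of primes equal to their share of the group: A_6 (6T15) additionally contains elements of type 4+2, 3+1+1+1 (130 of its 360 elements, about 36% of primes). None of the 21 primes tested shows any such pattern (for each of these groups the chance of that is below 10^-4), which rules them out. Hence G = PSL(2,5) (6T12), of order 60.

6T12: PSL(2,5)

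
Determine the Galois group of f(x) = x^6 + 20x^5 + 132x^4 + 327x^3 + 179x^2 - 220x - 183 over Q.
The polynomial f is an irreducible sextic over Q, so G = Gal(f/Q) is one of the 16 transitive subgroups 6T1, ..., 6T16 of S_6. The discriminant of f is 8413926734596681 = 91727459^2, a perfect square, so G is contained in A_6. The transitive groups of degree 6 contained in A_6 are: A_4 (6T4, order 12), S_4 (6T7, order 24), (C_3 x C_3) : C_4 (6T10, order 36), PSL(2,5) (6T12, order 60), A_6 (6T15, order 360). By Dedekind's theorem, for a prime p not dividing disc(f) the degrees of the irreducible factors of f mod p form the cycle type of an element of G. Factoring f modulo the 21 such primes p <= 79 (skipping 19, which divides the discriminant), each new pattern first appears at: mod 2: f = (x + 1)(x^5 + x^4 + x^3 + x + 1), pattern 5+1; mod 7: f = (x^3 + 3)(x^3 + 6x^2 + 6x + 2), pattern 3+3; mod 61: f = (x)(x + 40)(x^2 + 47x + 14)(x^2 + 55x + 41), pattern 2+2+1+1. No other pattern occurs in this range, so the set of observed cycle types is {5+1, 3+3, 2+2+1+1}. The candidates containing elements of all these cycle types are PSL(2,5) (6T12) of order 60, A_6 (6T15) of order 360; the others are excluded. The observed types are precisely the cycle types that occur in PSL(2,5) (6T12) (apart from the identity). Each of the other remaining candidates has further cycle types, and by the Chebotarev density theorem the matching factorization patterns would occur for a proportion of primes equal to their share of the group: A_6 (6T15) additionally contains elements of type 4+2, 3+1+1+1 (130 of its 360 elements, about 36% of primes). None of the 21 primes tested shows any such pattern (for each of these groups the chance of that is below 10^-4), which rules them out. Hence G = PSL(2,5) (6T12), of order 60.

PSL(2,5), A_5 acting on 6 points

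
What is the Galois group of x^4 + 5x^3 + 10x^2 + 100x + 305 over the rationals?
C_4

The polynomial is an irreducible quartic over Q and its discriminant is 25425125, which is not a perfect square, so the Galois group is not contained in A_4. The resolvent cubic y^3 - 10*y^2 - 720*y - 5425 has exactly one rational root, so the Galois group is C_4 or D_4. The quartic becomes reducible over Q(sqrt(disc)), so the group is C_4.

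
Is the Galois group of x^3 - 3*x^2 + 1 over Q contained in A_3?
Yes

The polynomial is irreducible of degree 3 over Q. Its discriminant is 81 = 9^2, a perfect square. A Galois group lies in the alternating group exactly when the discriminant is a square in Q, so the Galois group (C_3) is contained in A_3.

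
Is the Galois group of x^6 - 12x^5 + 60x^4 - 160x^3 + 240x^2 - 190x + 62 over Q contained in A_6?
The polynomial is irreducible of degree 6 over Q. Its discriminant is -1292992, which is not a perfect square. A Galois group lies in the alternating group exactly when the discriminant is a square in Q, so the Galois group (S_6) is not contained in A_6.

No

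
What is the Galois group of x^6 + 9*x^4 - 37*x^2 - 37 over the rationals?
The polynomial f is an irreducible sextic over Q, so G = Gal(f/Q) is one of the 16 transitive subgroups 6T1, ..., 6T16 of S_6. The discriminant of f is 870211913777152, which is not a perfect square, so G is not contained in A_6. The transitive groups of degree 6 not contained in A_6 are: C_6 (6T1, order 6), S_3 (6T2, order 6), D_6 (6T3, order 12), C_3 x S_3 (6T5, order 18), A_4 x C_2 (6T6, order 24), S_4 (6T8, order 24), S_3 x S_3 (6T9, order 36), S_4 x C_2 (6T11, order 48), (S_3 x S_3) : C_2 (6T13, order 72), PGL(2,5) (6T14, order 120), S_6 (6T16, order 720). By Dedekind's theorem, for a prime p not dividing disc(f) the degrees of the irreducible factors of f mod p form the cycle type of an element of G. Factoring f modulo the 22 such primes p <= 89 (skipping 2, 37, which divide the discriminant), each new pattern first appears at: mod 3: f = (x^3 + x^2 + 2x + 1)(x^3 + 2x^2 + 2x + 2), pattern 3+3; mod 5: f = (x^2 + 2)(x^2 + 2x + 3)(x^2 + 3x + 3), pattern 2+2+2; mod 17: f = (x + 3)(x + 14)(x^4 + x^2 + 6), pattern 4+1+1; mod 67: f = (x + 9)(x + 58)(x^2 + 25)(x^2 + 65), pattern 2+2+1+1. No other pattern occurs in this range, so the set of observed cycle types is {3+3, 2+2+2, 4+1+1, 2+2+1+1}. The candidates containing elements of all these cycle types are S_4 (6T8) of order 24, S_4 x C_2 (6T11) of order 48, PGL(2,5) (6T14) of order 120, S_6 (6T16) of order 720; the others are excluded. The observed types are precisely the cycle types that occur in S_4 (6T8) (apart from the identity). Each of the other remaining candidates has further cycle types, and by the Chebotarev density theorem the matching factorization patterns would occur for a proportion of primes equal to their share of the group: S_4 x C_2 (6T11) additionally contains elements of type 6, 4+2, 2+1+1+1+1 (17 of its 48 elements, about 35% of primes); PGL(2,5) (6T14) additionally contains elements of type 6, 5+1 (44 of its 120 elements, about 37% of primes); S_6 (6T16) additionally contains elements of type 6, 5+1, 4+2, 3+2+1, 3+1+1+1, 2+1+1+1+1 (529 of its 720 elements, about 73% of primes). None of the 22 primes tested shows any such pattern (for each of these groups the chance of that is below 10^-4), which rules them out. Hence G = S_4 (6T8), of order 24.

S_4, S_4(6c), the S_4-action on 6 points not in A_6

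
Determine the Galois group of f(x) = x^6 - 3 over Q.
The polynomial f is an irreducible sextic over Q, so G = Gal(f/Q) is one of the 16 transitive subgroups 6T1, ..., 6T16 of S_6. The discriminant of f is 11337408, which is not a perfect square, so G is not contained in A_6. The transitive groups of degree 6 not contained in A_6 are: C_6 (6T1, order 6), S_3 (6T2, order 6), D_6 (6T3, order 12), C_3 x S_3 (6T5, order 18), A_4 x C_2 (6T6, order 24), S_4 (6T8, order 24), S_3 x S_3 (6T9, order 36), S_4 x C_2 (6T11, order 48), (S_3 x S_3) : C_2 (6T13, order 72), PGL(2,5) (6T14, order 120), S_6 (6T16, order 720). By Dedekind's theorem, for a prime p not dividing disc(f) the degrees of the irreducible factors of f mod p form the cycle type of an element of G. Factoring f modulo the 79 such primes p <= 419 (skipping 2, 3, which divide the discriminant), each new pattern first appears at: mod 5: f = (x^2 + 3)(x^2 + 2x + 3)(x^2 + 3x + 3), pattern 2+2+2; mod 7: f = (x^6 + 4), pattern 6; mod 11: f = (x + 3)(x + 8)(x^2 + 3x + 9)(x^2 + 8x + 9), pattern 2+2+1+1; mod 13: f = (x^3 + 4)(x^3 + 9), pattern 3+3; mod 61: f = (x + 2)(x + 26)(x + 28)(x + 33)(x + 35)(x + 59), pattern 1+1+1+1+1+1. No other pattern occurs in this range, so the set of observed cycle types is {2+2+2, 6, 2+2+1+1, 3+3, 1+1+1+1+1+1}. The candidates containing elements of all these cycle types are D_6 (6T3) of order 12, A_4 x C_2 (6T6) of order 24, S_3 x S_3 (6T9) of order 36, S_4 x C_2 (6T11) of order 48, (S_3 x S_3) : C_2 (6T13) of order 72, PGL(2,5) (6T14) of order 120, S_6 (6T16) of order 720; the others are excluded. The observed types are precisely the cycle types that occur in D_6 (6T3). Each of the other remaining candidates has further cycle types, and by the Chebotarev density theorem the matching factorization patterns would occur for a proportion of primes equal to their share of the group: A_4 x C_2 (6T6) additionally contains elements of type 2+1+1+1+1 (3 of its 24 elements, about 12% of primes); S_3 x S_3 (6T9) additionally contains elements of type 3+1+1+1 (4 of its 36 elements, about 11% of primes); S_4 x C_2 (6T11) additionally contains elements of type 4+2, 4+1+1, 2+1+1+1+1 (15 of its 48 elements, about 31% of primes); (S_3 x S_3) : C_2 (6T13) additionally contains elements of type 4+2, 3+2+1, 3+1+1+1, 2+1+1+1+1 (40 of its 72 elements, about 56% of primes); PGL(2,5) (6T14) additionally contains elements of type 5+1, 4+1+1 (54 of its 120 elements, about 45% of primes); S_6 (6T16) additionally contains elements of type 5+1, 4+2, 4+1+1, 3+2+1, 3+1+1+1, 2+1+1+1+1 (499 of its 720 elements, about 69% of primes). None of the 79 primes tested shows any such pattern (for each of these groups the chance of that is below 10^-4), which rules them out. Hence G = D_6 (6T3), of order 12.

D_6 (order 12)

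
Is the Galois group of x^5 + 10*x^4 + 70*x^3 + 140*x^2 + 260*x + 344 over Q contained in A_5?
The polynomial is irreducible of degree 5 over Q. Its discriminant is 728086579200000, which is not a perfect square. A Galois group lies in the alternating group exactly when the discriminant is a square in Q, so the Galois group (F_20) is not contained in A_5.

No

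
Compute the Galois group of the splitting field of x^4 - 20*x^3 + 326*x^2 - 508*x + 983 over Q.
C_4 (order 4)

The polynomial is an irreducible quartic over Q and its discriminant is 56762211043328, which is not a perfect square, so the Galois group is not contained in A_4. The resolvent cubic y^3 - 326*y^2 + 6228*y + 630568 has exactly one rational root, so the Galois group is C_4 or D_4. The quartic becomes reducible over Q(sqrt(disc)), so the group is C_4.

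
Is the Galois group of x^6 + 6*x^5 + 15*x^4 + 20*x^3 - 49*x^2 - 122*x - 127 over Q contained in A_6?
Yes

The polynomial is irreducible of degree 6 over Q. Its discriminant is 3603718079512576 = 60030976^2, a perfect square. A Galois group lies in the alternating group exactly when the discriminant is a square in Q, so the Galois group (S_4) is contained in A_6.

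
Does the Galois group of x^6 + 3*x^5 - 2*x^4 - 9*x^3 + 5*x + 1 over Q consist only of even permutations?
The polynomial is irreducible of degree 6 over Q. Its discriminant is 810448, which is not a perfect square. A Galois group lies in the alternating group exactly when the discriminant is a square in Q, so the Galois group (S_3) is not contained in A_6.

No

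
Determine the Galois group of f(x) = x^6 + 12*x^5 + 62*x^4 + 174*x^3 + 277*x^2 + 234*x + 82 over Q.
The polynomial f is an irreducible sextic over Q, so G = Gal(f/Q) is one of the 16 transitive subgroups 6T1, ..., 6T16 of S_6. The discriminant of f is -187648, which is not a perfect square, so G is not contained in A_6. The transitive groups of degree 6 not contained in A_6 are: C_6 (6T1, order 6), S_3 (6T2, order 6), D_6 (6T3, order 12), C_3 x S_3 (6T5, order 18), A_4 x C_2 (6T6, order 24), S_4 (6T8, order 24), S_3 x S_3 (6T9, order 36), S_4 x C_2 (6T11, order 48), (S_3 x S_3) : C_2 (6T13, order 72), PGL(2,5) (6T14, order 120), S_6 (6T16, order 720). By Dedekind's theorem, for a prime p not dividing disc(f) the degrees of the irreducible factors of f mod p form the cycle type of an element of G. Factoring f modulo the 29 such primes p <= 113 (skipping 2, which divides the discriminant), each new pattern first appears at: mod 3: f = (x^6 + 2x^4 + x^2 + 1), pattern 6; mod 5: f = (x + 3)(x^2 + 3x + 4)(x^3 + x^2 + 3x + 1), pattern 3+2+1; mod 7: f = (x^2 + 5x + 5)(x^4 + x^2 + x + 1), pattern 4+2; mod 17: f = (x^3 + 6x^2 + 13x + 5)(x^3 + 6x^2 + 13x + 13), pattern 3+3; mod 19: f = (x^2 + 7x + 3)(x^2 + 11x + 4)(x^2 + 13x + 10), pattern 2+2+2; mod 37: f = (x + 5)(x + 18)(x^2 + x + 8)(x^2 + 25x + 7), pattern 2+2+1+1; mod 41: f = (x)(x + 21)(x + 26)(x^3 + 6x^2 + 13x + 18), pattern 3+1+1+1; mod 113: f = (x + 36)(x + 92)(x + 94)(x + 104)(x^2 + 25x + 36), pattern 2+1+1+1+1. No other pattern occurs in this range, so the set of observed cycle types is {6, 3+2+1, 4+2, 3+3, 2+2+2, 2+2+1+1, 3+1+1+1, 2+1+1+1+1}. The candidates containing elements of all these cycle types are (S_3 x S_3) : C_2 (6T13) of order 72, S_6 (6T16) of order 720; the others are excluded. The observed types are precisely the cycle types that occur in (S_3 x S_3) : C_2 (6T13) (apart from the identity). Each of the other remaining candidates has further cycle types, and by the Chebotarev density theorem the matching factorization patterns would occur for a proportion of primes equal to their share of the group: S_6 (6T16) additionally contains elements of type 5+1, 4+1+1 (234 of its 720 elements, about 32% of primes). None of the 29 primes tested shows any such pattern (for each of these groups the chance of that is below 10^-4), which rules them out. Hence G = (S_3 x S_3) : C_2 (6T13), of order 72.

6T13: (S_3 x S_3) : C_2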